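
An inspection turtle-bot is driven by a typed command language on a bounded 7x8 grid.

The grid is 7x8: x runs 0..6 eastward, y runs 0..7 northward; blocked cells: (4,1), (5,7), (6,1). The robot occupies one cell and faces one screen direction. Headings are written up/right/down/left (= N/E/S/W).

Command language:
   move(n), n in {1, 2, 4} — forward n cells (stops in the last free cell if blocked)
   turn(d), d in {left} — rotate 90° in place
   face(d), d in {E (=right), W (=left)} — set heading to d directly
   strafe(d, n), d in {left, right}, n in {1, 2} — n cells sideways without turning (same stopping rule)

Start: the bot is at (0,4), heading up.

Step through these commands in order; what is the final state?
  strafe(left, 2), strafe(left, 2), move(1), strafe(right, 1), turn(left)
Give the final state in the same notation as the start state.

begin: at (0,4), heading up
[1] after strafe(left, 2): at (0,4), heading up
[2] after strafe(left, 2): at (0,4), heading up
[3] after move(1): at (0,5), heading up
[4] after strafe(right, 1): at (1,5), heading up
[5] after turn(left): at (1,5), heading left

at (1,5), heading left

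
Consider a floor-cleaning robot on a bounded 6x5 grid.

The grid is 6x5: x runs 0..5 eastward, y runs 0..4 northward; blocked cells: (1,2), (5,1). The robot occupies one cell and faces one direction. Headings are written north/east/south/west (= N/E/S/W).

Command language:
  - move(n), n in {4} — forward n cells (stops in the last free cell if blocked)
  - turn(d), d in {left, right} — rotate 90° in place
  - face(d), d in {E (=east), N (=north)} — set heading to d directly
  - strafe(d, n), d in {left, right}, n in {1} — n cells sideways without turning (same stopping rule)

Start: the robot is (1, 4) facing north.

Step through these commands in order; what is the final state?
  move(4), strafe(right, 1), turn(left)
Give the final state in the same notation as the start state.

from: (1, 4) facing north
step 1 (move(4)): (1, 4) facing north
step 2 (strafe(right, 1)): (2, 4) facing north
step 3 (turn(left)): (2, 4) facing west

(2, 4) facing west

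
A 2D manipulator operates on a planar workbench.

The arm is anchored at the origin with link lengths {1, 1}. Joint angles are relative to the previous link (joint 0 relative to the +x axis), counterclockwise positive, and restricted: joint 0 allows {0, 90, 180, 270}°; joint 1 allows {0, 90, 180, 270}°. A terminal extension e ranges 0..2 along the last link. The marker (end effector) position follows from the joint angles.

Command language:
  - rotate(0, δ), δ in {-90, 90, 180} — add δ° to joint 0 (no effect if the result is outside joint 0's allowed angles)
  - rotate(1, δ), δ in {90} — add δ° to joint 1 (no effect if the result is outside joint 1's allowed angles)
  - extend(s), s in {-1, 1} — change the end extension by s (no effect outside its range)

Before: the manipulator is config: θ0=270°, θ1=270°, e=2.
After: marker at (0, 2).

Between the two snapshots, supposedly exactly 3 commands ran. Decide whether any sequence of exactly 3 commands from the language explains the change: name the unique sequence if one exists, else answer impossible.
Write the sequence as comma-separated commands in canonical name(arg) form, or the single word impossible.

t0: config: θ0=270°, θ1=270°, e=2
step 1 (rotate(1, 90)): config: θ0=270°, θ1=0°, e=2
step 2 (rotate(1, 90)): config: θ0=270°, θ1=90°, e=2
step 3 (rotate(1, 90)): config: θ0=270°, θ1=180°, e=2
all 216 alternatives checked — unique.

rotate(1, 90), rotate(1, 90), rotate(1, 90)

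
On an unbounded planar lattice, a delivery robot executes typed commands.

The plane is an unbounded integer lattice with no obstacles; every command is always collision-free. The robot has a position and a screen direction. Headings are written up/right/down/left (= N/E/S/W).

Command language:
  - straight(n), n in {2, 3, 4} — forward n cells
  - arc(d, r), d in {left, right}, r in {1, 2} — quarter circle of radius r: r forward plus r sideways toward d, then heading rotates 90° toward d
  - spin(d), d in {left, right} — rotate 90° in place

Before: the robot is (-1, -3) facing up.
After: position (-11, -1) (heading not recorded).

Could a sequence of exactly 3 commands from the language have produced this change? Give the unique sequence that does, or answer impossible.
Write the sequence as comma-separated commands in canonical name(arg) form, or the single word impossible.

key: running straight(4) before arc(left, 2) would end elsewhere — order is forced
initial: (-1, -3) facing up
t=1 arc(left, 2) ⇒ (-3, -1) facing left
t=2 straight(4) ⇒ (-7, -1) facing left
t=3 straight(4) ⇒ (-11, -1) facing left
all 729 alternatives checked — unique.

arc(left, 2), straight(4), straight(4)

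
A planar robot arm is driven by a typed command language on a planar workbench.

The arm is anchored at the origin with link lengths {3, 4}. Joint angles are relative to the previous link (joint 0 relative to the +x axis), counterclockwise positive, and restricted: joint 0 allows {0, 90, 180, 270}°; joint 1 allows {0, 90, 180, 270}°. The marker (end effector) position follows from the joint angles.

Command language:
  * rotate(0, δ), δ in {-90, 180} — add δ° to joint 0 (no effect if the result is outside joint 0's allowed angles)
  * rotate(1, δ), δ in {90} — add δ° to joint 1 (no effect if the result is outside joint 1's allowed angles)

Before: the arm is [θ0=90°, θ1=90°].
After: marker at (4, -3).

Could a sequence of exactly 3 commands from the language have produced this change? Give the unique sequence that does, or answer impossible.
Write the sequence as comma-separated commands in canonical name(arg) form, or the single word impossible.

t0: [θ0=90°, θ1=90°]
[1] after rotate(0, 180): [θ0=270°, θ1=90°]
[2] after rotate(0, 180): [θ0=90°, θ1=90°]
[3] after rotate(0, 180): [θ0=270°, θ1=90°]
no other 3-command option fits: unique.

rotate(0, 180), rotate(0, 180), rotate(0, 180)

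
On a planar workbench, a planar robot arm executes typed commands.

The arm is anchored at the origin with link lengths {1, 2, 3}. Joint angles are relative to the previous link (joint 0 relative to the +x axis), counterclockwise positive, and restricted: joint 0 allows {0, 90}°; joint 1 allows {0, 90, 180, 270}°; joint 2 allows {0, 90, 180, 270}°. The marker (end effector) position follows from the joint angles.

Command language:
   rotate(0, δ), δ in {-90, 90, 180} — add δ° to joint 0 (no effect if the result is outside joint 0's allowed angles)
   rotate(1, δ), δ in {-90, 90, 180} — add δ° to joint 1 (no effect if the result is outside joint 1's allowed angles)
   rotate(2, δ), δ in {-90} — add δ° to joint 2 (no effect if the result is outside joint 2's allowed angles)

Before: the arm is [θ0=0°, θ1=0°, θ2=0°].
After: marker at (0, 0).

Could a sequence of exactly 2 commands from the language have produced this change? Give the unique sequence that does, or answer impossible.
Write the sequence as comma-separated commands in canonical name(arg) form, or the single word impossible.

rotate(2, -90), rotate(2, -90)

initial: [θ0=0°, θ1=0°, θ2=0°]
step 1 (rotate(2, -90)): [θ0=0°, θ1=0°, θ2=270°]
step 2 (rotate(2, -90)): [θ0=0°, θ1=0°, θ2=180°]
no other 2-command option fits: unique.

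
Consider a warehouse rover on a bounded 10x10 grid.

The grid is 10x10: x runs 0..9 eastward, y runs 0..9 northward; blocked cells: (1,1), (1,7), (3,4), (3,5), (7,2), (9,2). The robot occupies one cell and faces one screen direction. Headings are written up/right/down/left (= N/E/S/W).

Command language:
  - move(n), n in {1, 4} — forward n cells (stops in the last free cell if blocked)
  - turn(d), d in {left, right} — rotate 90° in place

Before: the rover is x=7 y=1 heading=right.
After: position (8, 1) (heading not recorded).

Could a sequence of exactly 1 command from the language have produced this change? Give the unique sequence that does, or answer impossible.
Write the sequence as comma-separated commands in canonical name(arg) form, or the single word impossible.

from: x=7 y=1 heading=right
1. move(1) → x=8 y=1 heading=right
all 4 alternatives checked — unique.

move(1)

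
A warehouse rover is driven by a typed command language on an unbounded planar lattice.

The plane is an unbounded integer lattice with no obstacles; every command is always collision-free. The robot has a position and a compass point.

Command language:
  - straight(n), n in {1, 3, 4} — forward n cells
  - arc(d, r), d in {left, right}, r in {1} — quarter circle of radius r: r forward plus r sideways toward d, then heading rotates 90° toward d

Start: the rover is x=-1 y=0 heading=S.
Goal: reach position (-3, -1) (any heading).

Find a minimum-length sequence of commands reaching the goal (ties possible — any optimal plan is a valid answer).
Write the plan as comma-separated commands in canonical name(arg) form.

arc(right, 1), straight(1)

initial: x=-1 y=0 heading=S
step 1 (arc(right, 1)): x=-2 y=-1 heading=W
step 2 (straight(1)): x=-3 y=-1 heading=W
nothing shorter than 2 reaches the goal.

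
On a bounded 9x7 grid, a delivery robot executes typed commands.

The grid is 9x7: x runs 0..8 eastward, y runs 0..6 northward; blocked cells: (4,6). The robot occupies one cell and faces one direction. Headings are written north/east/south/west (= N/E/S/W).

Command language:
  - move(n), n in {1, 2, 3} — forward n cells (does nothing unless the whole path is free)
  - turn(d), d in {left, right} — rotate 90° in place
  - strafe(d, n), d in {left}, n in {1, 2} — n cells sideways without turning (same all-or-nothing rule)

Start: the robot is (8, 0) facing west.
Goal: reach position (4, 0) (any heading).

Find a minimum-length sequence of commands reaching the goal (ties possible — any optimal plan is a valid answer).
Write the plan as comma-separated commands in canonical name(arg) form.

move(1), move(3)

begin: (8, 0) facing west
t=1 move(1) ⇒ (7, 0) facing west
t=2 move(3) ⇒ (4, 0) facing west
nothing shorter than 2 reaches the goal.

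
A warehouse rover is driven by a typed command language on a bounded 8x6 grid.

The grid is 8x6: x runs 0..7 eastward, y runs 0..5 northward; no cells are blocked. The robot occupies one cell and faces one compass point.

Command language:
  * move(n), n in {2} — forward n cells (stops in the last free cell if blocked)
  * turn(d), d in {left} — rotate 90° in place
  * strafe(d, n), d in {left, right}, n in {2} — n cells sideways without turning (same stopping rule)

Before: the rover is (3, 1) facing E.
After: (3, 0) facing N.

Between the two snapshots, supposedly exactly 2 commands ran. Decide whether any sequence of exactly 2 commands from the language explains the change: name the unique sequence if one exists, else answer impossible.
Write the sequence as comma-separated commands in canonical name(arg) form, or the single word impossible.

strafe(right, 2), turn(left)

key: running turn(left) before strafe(right, 2) would end elsewhere — order is forced
start: (3, 1) facing E
t=1 strafe(right, 2) ⇒ (3, 0) facing E
t=2 turn(left) ⇒ (3, 0) facing N
no rival 2-sequence matches.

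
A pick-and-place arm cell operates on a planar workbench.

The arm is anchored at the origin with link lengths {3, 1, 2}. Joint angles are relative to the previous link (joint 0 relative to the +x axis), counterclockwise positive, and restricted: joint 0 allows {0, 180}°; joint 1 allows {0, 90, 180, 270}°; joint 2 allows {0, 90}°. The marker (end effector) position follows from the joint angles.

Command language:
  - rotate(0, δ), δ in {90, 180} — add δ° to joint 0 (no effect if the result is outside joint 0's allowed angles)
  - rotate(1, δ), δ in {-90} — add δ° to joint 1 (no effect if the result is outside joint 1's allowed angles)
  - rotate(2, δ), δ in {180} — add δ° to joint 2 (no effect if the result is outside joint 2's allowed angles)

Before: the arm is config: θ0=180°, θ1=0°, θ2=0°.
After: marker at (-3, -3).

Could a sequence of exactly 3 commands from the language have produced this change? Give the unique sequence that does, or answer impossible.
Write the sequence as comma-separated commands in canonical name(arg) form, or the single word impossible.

from: config: θ0=180°, θ1=0°, θ2=0°
1. rotate(1, -90) → config: θ0=180°, θ1=270°, θ2=0°
2. rotate(1, -90) → config: θ0=180°, θ1=180°, θ2=0°
3. rotate(1, -90) → config: θ0=180°, θ1=90°, θ2=0°
no other 3-command option fits: unique.

rotate(1, -90), rotate(1, -90), rotate(1, -90)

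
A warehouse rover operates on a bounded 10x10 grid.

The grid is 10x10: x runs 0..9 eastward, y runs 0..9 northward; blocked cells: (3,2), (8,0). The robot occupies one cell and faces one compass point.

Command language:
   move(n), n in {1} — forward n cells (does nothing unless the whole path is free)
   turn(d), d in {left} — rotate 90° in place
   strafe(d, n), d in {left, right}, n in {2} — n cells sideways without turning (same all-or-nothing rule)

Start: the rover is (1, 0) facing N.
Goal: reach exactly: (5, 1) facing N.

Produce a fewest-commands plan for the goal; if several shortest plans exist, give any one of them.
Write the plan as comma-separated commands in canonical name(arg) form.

from: (1, 0) facing N
1. strafe(right, 2) → (3, 0) facing N
2. strafe(right, 2) → (5, 0) facing N
3. move(1) → (5, 1) facing N
minimal: 3 command(s), checked below 3.

strafe(right, 2), strafe(right, 2), move(1)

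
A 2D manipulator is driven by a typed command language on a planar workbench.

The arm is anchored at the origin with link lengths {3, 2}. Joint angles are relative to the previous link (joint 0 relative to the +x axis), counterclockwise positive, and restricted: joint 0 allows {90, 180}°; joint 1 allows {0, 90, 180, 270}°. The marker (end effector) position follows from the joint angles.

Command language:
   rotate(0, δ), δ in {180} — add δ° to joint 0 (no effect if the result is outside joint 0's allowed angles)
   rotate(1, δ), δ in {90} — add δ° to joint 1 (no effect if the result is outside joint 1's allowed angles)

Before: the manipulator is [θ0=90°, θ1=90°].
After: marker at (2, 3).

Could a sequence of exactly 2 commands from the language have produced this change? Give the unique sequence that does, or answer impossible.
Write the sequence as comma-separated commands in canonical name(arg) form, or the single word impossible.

rotate(1, 90), rotate(1, 90)

t0: [θ0=90°, θ1=90°]
step 1 (rotate(1, 90)): [θ0=90°, θ1=180°]
step 2 (rotate(1, 90)): [θ0=90°, θ1=270°]
all 4 alternatives checked — unique.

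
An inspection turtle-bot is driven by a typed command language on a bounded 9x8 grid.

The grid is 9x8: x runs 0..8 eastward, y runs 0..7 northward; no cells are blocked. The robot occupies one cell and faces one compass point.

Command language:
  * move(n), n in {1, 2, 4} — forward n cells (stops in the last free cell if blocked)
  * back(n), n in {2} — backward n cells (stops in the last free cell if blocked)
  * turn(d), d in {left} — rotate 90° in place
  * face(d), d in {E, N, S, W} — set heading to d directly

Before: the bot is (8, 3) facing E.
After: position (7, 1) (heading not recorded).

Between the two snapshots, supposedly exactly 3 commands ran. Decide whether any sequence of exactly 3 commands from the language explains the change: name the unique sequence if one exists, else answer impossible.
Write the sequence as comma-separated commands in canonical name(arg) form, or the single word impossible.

every 3-command combo misses the target.

impossible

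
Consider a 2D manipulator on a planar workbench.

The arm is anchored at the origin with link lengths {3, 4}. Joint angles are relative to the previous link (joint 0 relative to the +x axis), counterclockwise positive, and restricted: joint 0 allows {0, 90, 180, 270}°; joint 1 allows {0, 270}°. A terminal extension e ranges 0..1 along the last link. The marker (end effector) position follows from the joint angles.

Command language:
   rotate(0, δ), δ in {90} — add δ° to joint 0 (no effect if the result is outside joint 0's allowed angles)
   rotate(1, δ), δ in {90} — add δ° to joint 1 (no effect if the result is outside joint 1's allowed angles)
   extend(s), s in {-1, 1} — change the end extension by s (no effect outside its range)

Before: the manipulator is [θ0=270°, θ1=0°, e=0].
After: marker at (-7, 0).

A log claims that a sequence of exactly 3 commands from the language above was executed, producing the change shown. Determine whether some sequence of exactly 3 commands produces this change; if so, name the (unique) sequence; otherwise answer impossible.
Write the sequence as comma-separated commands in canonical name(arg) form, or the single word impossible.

from: [θ0=270°, θ1=0°, e=0]
[1] after rotate(0, 90): [θ0=0°, θ1=0°, e=0]
[2] after rotate(0, 90): [θ0=90°, θ1=0°, e=0]
[3] after rotate(0, 90): [θ0=180°, θ1=0°, e=0]
all 64 alternatives checked — unique.

rotate(0, 90), rotate(0, 90), rotate(0, 90)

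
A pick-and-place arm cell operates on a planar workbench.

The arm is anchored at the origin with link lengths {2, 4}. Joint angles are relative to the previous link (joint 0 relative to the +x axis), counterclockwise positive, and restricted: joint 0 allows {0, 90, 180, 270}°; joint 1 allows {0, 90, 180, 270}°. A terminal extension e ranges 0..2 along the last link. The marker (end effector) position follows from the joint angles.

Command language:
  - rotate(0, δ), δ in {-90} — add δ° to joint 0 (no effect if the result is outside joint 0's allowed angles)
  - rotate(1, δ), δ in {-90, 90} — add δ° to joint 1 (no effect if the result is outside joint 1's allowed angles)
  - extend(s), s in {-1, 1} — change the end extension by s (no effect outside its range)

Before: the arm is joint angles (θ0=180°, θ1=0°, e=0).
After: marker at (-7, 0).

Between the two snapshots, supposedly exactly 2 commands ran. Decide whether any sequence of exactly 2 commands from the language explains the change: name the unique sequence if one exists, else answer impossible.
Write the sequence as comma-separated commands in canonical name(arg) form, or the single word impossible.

extend(-1), extend(1)

key: order matters: swapping extend(-1) and extend(1) lands elsewhere
begin: joint angles (θ0=180°, θ1=0°, e=0)
[1] after extend(-1): joint angles (θ0=180°, θ1=0°, e=0)
[2] after extend(1): joint angles (θ0=180°, θ1=0°, e=1)
uniquely the one of 25 2-step routes that fits.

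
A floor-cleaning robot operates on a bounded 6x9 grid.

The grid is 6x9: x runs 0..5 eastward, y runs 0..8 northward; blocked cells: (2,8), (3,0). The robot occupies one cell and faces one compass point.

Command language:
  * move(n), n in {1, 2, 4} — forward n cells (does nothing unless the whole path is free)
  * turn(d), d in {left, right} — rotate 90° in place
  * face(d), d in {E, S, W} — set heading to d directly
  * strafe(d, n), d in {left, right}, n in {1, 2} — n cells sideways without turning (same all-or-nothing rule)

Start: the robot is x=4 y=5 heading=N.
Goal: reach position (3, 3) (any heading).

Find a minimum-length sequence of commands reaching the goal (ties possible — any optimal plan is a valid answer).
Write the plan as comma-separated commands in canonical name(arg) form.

strafe(left, 1), face(E), strafe(right, 2)

start: x=4 y=5 heading=N
[1] after strafe(left, 1): x=3 y=5 heading=N
[2] after face(E): x=3 y=5 heading=E
[3] after strafe(right, 2): x=3 y=3 heading=E
nothing shorter than 3 reaches the goal.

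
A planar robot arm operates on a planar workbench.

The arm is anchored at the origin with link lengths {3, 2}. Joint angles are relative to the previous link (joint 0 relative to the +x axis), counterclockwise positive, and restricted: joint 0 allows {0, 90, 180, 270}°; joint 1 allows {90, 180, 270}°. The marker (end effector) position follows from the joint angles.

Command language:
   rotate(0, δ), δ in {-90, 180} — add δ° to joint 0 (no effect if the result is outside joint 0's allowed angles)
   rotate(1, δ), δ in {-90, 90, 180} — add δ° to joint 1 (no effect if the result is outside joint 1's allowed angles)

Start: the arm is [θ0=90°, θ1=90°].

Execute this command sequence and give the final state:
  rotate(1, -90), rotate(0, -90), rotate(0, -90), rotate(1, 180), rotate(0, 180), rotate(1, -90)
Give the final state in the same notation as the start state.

[θ0=90°, θ1=180°]

initial: [θ0=90°, θ1=90°]
[1] after rotate(1, -90): [θ0=90°, θ1=90°]
[2] after rotate(0, -90): [θ0=0°, θ1=90°]
[3] after rotate(0, -90): [θ0=270°, θ1=90°]
[4] after rotate(1, 180): [θ0=270°, θ1=270°]
[5] after rotate(0, 180): [θ0=90°, θ1=270°]
[6] after rotate(1, -90): [θ0=90°, θ1=180°]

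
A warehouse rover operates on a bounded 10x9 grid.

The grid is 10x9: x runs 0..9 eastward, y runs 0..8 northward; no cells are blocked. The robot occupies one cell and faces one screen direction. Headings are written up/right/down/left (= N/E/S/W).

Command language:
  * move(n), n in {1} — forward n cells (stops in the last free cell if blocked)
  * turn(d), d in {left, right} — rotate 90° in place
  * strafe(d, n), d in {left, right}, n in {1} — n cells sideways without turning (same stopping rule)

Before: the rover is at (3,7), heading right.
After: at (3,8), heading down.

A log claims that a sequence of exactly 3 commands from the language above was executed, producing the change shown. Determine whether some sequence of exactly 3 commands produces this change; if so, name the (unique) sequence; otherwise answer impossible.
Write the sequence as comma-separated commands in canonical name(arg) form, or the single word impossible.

strafe(left, 1), strafe(left, 1), turn(right)

key: order matters: swapping strafe(left, 1) and turn(right) lands elsewhere
initial: at (3,7), heading right
1. strafe(left, 1) → at (3,8), heading right
2. strafe(left, 1) → at (3,8), heading right
3. turn(right) → at (3,8), heading down
uniquely the one of 125 3-step routes that fits.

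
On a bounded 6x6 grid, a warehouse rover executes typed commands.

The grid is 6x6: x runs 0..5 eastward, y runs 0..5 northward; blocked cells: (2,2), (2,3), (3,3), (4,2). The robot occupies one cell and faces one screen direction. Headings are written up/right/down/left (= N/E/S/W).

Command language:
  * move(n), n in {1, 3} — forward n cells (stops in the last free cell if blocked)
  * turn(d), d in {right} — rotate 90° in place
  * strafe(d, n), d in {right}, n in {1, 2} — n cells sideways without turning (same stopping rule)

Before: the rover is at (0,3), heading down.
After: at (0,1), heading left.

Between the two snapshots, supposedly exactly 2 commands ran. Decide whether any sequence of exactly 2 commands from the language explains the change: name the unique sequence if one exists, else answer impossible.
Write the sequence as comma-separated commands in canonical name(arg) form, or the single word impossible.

impossible

all 25 sequences checked — none match.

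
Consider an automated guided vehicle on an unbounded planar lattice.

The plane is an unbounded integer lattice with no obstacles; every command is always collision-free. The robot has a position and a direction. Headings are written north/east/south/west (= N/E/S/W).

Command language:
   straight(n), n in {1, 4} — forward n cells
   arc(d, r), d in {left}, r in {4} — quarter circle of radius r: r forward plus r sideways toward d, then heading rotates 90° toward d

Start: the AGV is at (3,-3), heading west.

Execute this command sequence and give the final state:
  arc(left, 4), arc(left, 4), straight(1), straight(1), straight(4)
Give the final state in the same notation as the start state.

at (9,-11), heading east

from: at (3,-3), heading west
1. arc(left, 4) → at (-1,-7), heading south
2. arc(left, 4) → at (3,-11), heading east
3. straight(1) → at (4,-11), heading east
4. straight(1) → at (5,-11), heading east
5. straight(4) → at (9,-11), heading east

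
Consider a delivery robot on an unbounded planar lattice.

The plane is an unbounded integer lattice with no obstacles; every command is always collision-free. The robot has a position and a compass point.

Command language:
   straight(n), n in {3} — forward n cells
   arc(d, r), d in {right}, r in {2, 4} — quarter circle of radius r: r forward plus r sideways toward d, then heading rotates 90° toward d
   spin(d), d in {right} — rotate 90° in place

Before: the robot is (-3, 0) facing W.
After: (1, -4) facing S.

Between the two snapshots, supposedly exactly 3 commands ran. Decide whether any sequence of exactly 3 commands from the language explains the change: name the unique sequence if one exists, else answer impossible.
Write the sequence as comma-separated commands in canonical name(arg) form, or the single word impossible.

spin(right), spin(right), arc(right, 4)

key: cell and facing (now S) both changed — the 3 commands mix motion and turning
initial: (-3, 0) facing W
step 1 (spin(right)): (-3, 0) facing N
step 2 (spin(right)): (-3, 0) facing E
step 3 (arc(right, 4)): (1, -4) facing S
no other 3-command option fits: unique.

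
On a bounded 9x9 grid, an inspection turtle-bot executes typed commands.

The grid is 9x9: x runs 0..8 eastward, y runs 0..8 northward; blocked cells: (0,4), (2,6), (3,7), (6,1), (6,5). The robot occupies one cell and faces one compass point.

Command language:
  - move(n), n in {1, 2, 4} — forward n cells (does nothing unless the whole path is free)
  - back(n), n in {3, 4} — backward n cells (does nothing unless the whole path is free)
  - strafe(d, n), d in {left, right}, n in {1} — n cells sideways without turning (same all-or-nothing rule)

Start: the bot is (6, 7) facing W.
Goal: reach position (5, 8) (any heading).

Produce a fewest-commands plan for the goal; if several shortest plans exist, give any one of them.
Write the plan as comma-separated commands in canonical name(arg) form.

move(1), strafe(right, 1)

start: (6, 7) facing W
1. move(1) → (5, 7) facing W
2. strafe(right, 1) → (5, 8) facing W
shorter routes all fall short; 2 is best.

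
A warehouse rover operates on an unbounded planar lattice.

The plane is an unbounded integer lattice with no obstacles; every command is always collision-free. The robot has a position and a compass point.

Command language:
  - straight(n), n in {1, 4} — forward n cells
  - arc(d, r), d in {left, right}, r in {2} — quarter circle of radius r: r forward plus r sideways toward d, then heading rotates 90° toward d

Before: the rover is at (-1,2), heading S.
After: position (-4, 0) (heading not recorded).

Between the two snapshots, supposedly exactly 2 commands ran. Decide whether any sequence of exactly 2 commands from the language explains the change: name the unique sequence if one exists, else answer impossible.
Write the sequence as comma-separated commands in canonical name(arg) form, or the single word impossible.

key: order matters: swapping arc(right, 2) and straight(1) lands elsewhere
from: at (-1,2), heading S
[1] after arc(right, 2): at (-3,0), heading W
[2] after straight(1): at (-4,0), heading W
no rival 2-sequence matches.

arc(right, 2), straight(1)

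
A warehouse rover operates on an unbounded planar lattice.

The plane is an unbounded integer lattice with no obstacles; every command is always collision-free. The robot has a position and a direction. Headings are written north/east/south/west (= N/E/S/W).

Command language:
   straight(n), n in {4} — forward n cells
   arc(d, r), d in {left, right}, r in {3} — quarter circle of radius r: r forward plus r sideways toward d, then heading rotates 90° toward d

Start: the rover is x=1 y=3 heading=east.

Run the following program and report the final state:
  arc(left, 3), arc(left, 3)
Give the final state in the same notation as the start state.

x=1 y=9 heading=west

from: x=1 y=3 heading=east
t=1 arc(left, 3) ⇒ x=4 y=6 heading=north
t=2 arc(left, 3) ⇒ x=1 y=9 heading=west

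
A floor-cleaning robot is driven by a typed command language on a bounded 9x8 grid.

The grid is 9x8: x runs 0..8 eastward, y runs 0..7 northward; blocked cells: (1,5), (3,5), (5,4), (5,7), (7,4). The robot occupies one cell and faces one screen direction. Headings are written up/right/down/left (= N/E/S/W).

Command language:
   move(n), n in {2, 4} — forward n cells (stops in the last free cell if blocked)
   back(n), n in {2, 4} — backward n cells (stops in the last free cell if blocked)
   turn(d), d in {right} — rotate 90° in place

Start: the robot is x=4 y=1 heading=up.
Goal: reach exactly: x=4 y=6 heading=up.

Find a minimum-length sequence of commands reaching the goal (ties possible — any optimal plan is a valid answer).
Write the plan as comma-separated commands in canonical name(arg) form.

back(4), move(2), move(4)

begin: x=4 y=1 heading=up
step 1 (back(4)): x=4 y=0 heading=up
step 2 (move(2)): x=4 y=2 heading=up
step 3 (move(4)): x=4 y=6 heading=up
minimal: 3 command(s), checked below 3.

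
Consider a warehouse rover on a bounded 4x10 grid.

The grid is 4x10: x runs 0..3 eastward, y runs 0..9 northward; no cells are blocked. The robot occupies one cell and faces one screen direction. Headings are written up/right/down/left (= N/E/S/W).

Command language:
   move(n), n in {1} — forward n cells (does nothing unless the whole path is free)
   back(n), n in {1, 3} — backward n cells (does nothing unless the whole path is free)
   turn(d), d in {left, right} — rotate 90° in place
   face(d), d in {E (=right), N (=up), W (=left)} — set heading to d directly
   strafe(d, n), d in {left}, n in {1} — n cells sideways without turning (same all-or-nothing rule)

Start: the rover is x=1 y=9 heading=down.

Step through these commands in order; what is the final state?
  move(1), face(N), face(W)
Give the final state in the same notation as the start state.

x=1 y=8 heading=left

initial: x=1 y=9 heading=down
t=1 move(1) ⇒ x=1 y=8 heading=down
t=2 face(N) ⇒ x=1 y=8 heading=up
t=3 face(W) ⇒ x=1 y=8 heading=left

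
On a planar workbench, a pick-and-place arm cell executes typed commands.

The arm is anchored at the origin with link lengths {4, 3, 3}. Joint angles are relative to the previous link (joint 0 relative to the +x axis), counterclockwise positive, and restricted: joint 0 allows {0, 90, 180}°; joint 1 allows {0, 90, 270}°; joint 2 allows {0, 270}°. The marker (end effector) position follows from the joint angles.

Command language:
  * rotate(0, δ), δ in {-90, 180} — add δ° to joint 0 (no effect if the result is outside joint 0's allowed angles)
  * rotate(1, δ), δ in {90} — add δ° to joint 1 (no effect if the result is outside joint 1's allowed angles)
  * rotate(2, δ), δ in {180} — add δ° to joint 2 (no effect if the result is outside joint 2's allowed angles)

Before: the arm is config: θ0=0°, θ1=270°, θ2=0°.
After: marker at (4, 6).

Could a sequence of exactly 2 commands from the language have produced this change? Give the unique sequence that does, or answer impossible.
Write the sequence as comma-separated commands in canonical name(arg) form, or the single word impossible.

t0: config: θ0=0°, θ1=270°, θ2=0°
step 1 (rotate(1, 90)): config: θ0=0°, θ1=0°, θ2=0°
step 2 (rotate(1, 90)): config: θ0=0°, θ1=90°, θ2=0°
no other 2-command option fits: unique.

rotate(1, 90), rotate(1, 90)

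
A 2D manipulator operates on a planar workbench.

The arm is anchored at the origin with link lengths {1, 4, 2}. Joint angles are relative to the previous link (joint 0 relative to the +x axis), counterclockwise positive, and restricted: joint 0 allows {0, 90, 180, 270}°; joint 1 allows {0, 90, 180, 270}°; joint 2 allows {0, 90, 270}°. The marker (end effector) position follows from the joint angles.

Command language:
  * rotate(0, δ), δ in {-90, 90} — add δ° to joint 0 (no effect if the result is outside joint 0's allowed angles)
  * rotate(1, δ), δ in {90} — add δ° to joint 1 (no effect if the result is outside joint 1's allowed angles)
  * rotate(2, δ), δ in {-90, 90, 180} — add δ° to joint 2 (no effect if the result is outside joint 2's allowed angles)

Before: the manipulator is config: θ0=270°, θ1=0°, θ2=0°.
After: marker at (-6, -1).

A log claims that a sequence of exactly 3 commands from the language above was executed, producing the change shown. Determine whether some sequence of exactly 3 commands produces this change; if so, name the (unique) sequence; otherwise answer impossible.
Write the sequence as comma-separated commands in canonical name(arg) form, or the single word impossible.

rotate(1, 90), rotate(1, 90), rotate(1, 90)

begin: config: θ0=270°, θ1=0°, θ2=0°
step 1 (rotate(1, 90)): config: θ0=270°, θ1=90°, θ2=0°
step 2 (rotate(1, 90)): config: θ0=270°, θ1=180°, θ2=0°
step 3 (rotate(1, 90)): config: θ0=270°, θ1=270°, θ2=0°
uniquely the one of 216 3-step routes that fits.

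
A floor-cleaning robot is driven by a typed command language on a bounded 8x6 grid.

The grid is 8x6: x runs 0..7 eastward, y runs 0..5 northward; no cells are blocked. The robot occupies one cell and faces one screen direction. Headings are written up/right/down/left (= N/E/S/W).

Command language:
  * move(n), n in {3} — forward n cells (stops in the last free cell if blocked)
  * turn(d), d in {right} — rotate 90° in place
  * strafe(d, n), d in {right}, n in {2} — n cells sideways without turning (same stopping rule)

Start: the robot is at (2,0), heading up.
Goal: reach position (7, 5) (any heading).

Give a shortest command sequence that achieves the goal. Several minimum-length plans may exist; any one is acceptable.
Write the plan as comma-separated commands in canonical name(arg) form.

initial: at (2,0), heading up
step 1 (strafe(right, 2)): at (4,0), heading up
step 2 (strafe(right, 2)): at (6,0), heading up
step 3 (strafe(right, 2)): at (7,0), heading up
step 4 (move(3)): at (7,3), heading up
step 5 (move(3)): at (7,5), heading up
shorter routes all fall short; 5 is best.

strafe(right, 2), strafe(right, 2), strafe(right, 2), move(3), move(3)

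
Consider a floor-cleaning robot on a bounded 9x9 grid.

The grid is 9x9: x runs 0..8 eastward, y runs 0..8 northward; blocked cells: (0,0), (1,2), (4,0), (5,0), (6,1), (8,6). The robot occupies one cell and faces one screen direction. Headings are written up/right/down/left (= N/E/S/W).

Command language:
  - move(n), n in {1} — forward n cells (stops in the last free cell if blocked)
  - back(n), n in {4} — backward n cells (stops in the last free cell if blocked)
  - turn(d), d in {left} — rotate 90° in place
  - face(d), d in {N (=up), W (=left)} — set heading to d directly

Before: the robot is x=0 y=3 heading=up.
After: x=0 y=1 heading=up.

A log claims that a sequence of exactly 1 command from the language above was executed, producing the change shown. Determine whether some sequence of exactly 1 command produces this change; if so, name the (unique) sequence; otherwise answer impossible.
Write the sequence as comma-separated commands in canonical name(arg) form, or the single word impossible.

back(4)

key: still facing N — the one step turns nothing
initial: x=0 y=3 heading=up
step 1 (back(4)): x=0 y=1 heading=up
no other 1-command option fits: unique.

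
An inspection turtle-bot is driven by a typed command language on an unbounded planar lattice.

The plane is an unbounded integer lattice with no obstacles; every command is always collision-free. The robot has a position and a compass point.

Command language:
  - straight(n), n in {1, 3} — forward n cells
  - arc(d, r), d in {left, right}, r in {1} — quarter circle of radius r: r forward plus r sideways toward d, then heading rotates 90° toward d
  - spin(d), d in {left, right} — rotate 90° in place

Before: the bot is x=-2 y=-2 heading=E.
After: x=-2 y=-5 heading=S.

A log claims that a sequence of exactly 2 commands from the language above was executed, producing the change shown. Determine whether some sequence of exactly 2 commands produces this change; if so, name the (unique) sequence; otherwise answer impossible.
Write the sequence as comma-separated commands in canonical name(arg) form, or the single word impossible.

spin(right), straight(3)

key: position moved to (-2,-5) AND the heading swung to S — translation plus rotation needed
initial: x=-2 y=-2 heading=E
step 1 (spin(right)): x=-2 y=-2 heading=S
step 2 (straight(3)): x=-2 y=-5 heading=S
no rival 2-sequence matches.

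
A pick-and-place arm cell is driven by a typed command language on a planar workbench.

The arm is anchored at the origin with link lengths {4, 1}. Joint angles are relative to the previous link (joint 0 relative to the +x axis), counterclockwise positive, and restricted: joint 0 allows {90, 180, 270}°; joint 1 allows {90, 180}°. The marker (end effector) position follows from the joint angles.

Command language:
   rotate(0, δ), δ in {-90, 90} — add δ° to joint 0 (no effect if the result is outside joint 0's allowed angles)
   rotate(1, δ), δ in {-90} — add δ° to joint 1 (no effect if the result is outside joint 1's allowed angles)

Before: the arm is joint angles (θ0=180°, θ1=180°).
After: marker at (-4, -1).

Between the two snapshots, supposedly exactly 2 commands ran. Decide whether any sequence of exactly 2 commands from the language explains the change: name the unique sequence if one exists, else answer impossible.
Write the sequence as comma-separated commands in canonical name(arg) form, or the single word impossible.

rotate(1, -90), rotate(1, -90)

start: joint angles (θ0=180°, θ1=180°)
[1] after rotate(1, -90): joint angles (θ0=180°, θ1=90°)
[2] after rotate(1, -90): joint angles (θ0=180°, θ1=90°)
all 9 alternatives checked — unique.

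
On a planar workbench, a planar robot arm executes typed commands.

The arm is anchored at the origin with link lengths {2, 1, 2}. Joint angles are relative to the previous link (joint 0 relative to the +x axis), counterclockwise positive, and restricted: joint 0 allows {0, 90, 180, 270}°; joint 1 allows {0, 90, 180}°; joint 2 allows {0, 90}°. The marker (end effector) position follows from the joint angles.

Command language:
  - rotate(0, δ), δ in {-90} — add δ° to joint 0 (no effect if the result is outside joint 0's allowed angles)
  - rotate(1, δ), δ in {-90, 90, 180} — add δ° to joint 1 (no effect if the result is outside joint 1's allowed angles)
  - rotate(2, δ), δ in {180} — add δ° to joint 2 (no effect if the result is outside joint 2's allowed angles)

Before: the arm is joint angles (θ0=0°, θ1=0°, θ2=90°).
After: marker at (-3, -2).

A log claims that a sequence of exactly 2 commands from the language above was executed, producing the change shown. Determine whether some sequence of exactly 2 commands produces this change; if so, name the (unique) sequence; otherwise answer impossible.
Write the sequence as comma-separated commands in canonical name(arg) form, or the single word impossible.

from: joint angles (θ0=0°, θ1=0°, θ2=90°)
1. rotate(0, -90) → joint angles (θ0=270°, θ1=0°, θ2=90°)
2. rotate(0, -90) → joint angles (θ0=180°, θ1=0°, θ2=90°)
no other 2-command option fits: unique.

rotate(0, -90), rotate(0, -90)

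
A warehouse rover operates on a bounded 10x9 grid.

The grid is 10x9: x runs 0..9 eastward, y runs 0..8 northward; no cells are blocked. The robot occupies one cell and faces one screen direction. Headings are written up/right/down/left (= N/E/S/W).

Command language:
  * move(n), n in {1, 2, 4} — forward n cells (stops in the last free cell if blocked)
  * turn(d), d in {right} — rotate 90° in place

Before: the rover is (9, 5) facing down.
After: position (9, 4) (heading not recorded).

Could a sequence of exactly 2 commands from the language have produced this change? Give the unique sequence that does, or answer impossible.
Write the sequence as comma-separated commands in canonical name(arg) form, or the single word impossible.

move(1), turn(right)

key: running turn(right) before move(1) would end elsewhere — order is forced
start: (9, 5) facing down
1. move(1) → (9, 4) facing down
2. turn(right) → (9, 4) facing left
no rival 2-sequence matches.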